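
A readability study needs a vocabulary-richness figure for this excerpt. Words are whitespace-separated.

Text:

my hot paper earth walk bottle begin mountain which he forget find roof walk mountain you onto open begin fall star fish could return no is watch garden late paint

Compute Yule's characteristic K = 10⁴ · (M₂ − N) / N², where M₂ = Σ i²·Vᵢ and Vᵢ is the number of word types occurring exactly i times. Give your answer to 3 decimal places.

66.667

Frequencies: walk:2, begin:2, mountain:2, my:1, hot:1, paper:1, earth:1, bottle:1, which:1, he:1, forget:1, find:1, roof:1, you:1, onto:1, open:1, fall:1, star:1, fish:1, could:1, … (7 more, each freq 1)
N = 30. Frequency spectrum: V_1=24, V_2=3
M₂ = 1²·24 + 2²·3 = 36
K = 10000 × (36 − 30) / 30² = 66.667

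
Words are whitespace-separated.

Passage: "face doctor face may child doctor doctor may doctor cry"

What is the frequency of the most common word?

Frequencies: doctor:4, face:2, may:2, child:1, cry:1
Most common: 'doctor' with frequency 4.

4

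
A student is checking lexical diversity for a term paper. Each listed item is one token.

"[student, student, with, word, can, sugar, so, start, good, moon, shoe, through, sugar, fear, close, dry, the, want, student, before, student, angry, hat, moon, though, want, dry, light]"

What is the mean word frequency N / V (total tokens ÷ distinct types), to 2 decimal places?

1.33

N = 28 tokens, V = 21 types.
Mean frequency = N / V = 28 / 21 = 1.33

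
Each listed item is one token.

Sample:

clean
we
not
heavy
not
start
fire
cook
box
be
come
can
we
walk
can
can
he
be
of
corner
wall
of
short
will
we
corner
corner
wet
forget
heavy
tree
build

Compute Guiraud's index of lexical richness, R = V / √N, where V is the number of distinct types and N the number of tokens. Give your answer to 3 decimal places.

N = 32, V = 22.
√N = 5.656854
R = 22 / 5.656854 = 3.889

3.889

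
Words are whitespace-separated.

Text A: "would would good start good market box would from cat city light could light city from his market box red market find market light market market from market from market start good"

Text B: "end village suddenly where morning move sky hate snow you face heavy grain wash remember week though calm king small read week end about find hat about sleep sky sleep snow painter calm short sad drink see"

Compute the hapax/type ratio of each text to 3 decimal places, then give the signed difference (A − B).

A: hapax=5, V=13, ratio=0.385
B: hapax=23, V=30, ratio=0.767
Difference = 0.385 − 0.767 = -0.382

-0.382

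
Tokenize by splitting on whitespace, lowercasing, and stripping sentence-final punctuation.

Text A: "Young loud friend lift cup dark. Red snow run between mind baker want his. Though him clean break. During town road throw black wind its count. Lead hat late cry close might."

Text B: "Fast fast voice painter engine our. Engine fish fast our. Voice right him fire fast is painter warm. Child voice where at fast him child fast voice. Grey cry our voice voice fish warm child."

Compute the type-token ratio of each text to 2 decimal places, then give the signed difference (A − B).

TTR(A) = 32/32 = 1.00
TTR(B) = 16/35 = 0.46
Difference = 1.00 − 0.46 = 0.54

0.54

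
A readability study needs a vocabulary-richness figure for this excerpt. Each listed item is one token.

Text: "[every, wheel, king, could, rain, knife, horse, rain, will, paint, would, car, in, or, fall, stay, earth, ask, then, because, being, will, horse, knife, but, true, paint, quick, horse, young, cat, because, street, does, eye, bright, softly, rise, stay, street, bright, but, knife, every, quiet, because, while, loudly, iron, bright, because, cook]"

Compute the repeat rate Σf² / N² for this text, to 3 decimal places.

0.036

Frequencies: because:4, knife:3, horse:3, bright:3, every:2, rain:2, will:2, paint:2, stay:2, but:2, street:2, wheel:1, king:1, could:1, would:1, car:1, in:1, or:1, fall:1, earth:1, … (16 more, each freq 1)
Σf² = 96; N² = 2704
Repeat rate = 96 / 2704 = 0.036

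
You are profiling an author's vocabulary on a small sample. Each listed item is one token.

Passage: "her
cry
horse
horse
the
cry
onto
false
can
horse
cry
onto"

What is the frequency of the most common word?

Frequencies: cry:3, horse:3, onto:2, her:1, the:1, false:1, can:1
Most common: 'cry' with frequency 3.

3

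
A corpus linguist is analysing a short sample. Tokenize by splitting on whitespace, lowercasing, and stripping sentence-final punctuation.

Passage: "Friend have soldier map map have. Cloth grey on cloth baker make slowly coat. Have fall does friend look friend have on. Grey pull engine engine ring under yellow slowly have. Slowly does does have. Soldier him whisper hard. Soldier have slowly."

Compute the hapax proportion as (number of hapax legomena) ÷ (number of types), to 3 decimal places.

Frequencies: have:7, slowly:4, friend:3, soldier:3, does:3, map:2, cloth:2, grey:2, on:2, engine:2, baker:1, make:1, coat:1, fall:1, look:1, pull:1, ring:1, under:1, yellow:1, him:1, … (2 more, each freq 1)
Hapax count = 12; type count = 22.
Ratio = 12 / 22 = 0.545

0.545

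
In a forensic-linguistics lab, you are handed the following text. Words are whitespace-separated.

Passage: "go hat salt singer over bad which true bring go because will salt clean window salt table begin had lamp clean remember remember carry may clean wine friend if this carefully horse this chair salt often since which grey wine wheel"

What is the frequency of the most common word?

Frequencies: salt:4, clean:3, go:2, which:2, remember:2, wine:2, this:2, hat:1, singer:1, over:1, bad:1, true:1, bring:1, because:1, will:1, window:1, table:1, begin:1, had:1, lamp:1, … (11 more, each freq 1)
Most common: 'salt' with frequency 4.

4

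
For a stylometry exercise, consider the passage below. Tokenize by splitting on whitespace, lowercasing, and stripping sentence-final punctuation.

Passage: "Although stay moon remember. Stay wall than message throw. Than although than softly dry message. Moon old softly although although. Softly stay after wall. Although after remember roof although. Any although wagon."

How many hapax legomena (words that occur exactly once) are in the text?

Frequencies: although:7, stay:3, than:3, softly:3, moon:2, remember:2, wall:2, message:2, after:2, throw:1, dry:1, old:1, roof:1, any:1, wagon:1
Hapax (freq=1): any, dry, old, roof, throw, wagon

6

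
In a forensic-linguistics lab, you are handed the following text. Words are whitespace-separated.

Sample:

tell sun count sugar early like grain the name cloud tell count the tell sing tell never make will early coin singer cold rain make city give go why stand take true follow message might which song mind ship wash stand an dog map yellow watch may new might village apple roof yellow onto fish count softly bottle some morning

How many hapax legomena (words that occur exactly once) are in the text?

Frequencies: tell:4, count:3, early:2, the:2, make:2, stand:2, might:2, yellow:2, sun:1, sugar:1, like:1, grain:1, name:1, cloud:1, sing:1, never:1, will:1, coin:1, singer:1, cold:1, … (29 more, each freq 1)
Hapax (freq=1): an, apple, bottle, city, cloud, coin, cold, dog, fish, follow, give, go, grain, like, map, may, message, mind, morning, name, never, new, onto, rain, roof, ship, sing, singer, softly, some, song, sugar, sun, take, true, village, wash, watch, which, why, will

41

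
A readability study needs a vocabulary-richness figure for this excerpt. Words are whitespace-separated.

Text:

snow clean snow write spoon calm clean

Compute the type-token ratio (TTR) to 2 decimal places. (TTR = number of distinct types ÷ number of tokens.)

0.71

N = 7 tokens, V = 5 types.
TTR = V / N = 5 / 7 = 0.71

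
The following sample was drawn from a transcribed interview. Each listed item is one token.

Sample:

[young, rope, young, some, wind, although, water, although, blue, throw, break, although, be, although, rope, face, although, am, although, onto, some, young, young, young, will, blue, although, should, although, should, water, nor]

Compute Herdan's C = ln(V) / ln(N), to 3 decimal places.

0.800

N = 32, V = 16.
ln(V) = 2.772589, ln(N) = 3.465736
C = 2.772589 / 3.465736 = 0.800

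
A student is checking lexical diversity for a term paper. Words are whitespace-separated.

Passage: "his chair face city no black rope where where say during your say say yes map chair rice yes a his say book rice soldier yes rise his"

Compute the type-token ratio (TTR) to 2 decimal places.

0.64

N = 28 tokens, V = 18 types.
TTR = V / N = 18 / 28 = 0.64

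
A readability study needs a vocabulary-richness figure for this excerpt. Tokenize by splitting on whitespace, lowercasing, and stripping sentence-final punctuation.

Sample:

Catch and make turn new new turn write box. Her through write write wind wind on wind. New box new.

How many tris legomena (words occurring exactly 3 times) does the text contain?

Frequencies: new:4, write:3, wind:3, turn:2, box:2, catch:1, and:1, make:1, her:1, through:1, on:1
Words with frequency 3: wind, write

2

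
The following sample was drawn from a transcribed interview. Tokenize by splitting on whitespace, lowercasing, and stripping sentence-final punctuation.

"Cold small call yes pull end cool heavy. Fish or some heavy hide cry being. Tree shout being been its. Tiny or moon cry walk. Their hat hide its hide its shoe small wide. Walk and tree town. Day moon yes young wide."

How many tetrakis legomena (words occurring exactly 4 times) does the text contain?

0

Frequencies: hide:3, its:3, small:2, yes:2, heavy:2, or:2, cry:2, being:2, tree:2, moon:2, walk:2, wide:2, cold:1, call:1, pull:1, end:1, cool:1, fish:1, some:1, shout:1, … (9 more, each freq 1)
Words with frequency 4: (none)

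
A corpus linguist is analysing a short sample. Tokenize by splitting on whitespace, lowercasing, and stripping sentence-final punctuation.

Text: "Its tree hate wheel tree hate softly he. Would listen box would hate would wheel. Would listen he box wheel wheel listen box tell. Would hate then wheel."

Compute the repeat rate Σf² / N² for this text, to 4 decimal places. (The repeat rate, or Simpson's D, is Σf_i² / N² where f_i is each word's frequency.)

0.1224

Frequencies: wheel:5, would:5, hate:4, listen:3, box:3, tree:2, he:2, its:1, softly:1, tell:1, then:1
Σf² = 96; N² = 784
Repeat rate = 96 / 784 = 0.1224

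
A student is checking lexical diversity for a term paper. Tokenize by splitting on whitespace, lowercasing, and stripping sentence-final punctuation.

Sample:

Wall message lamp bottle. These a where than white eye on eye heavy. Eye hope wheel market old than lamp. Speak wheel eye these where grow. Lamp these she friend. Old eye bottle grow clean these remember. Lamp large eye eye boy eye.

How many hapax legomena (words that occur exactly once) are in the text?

Frequencies: eye:8, lamp:4, these:4, bottle:2, where:2, than:2, wheel:2, old:2, grow:2, wall:1, message:1, a:1, white:1, on:1, heavy:1, hope:1, market:1, speak:1, she:1, friend:1, … (4 more, each freq 1)
Hapax (freq=1): a, boy, clean, friend, heavy, hope, large, market, message, on, remember, she, speak, wall, white

15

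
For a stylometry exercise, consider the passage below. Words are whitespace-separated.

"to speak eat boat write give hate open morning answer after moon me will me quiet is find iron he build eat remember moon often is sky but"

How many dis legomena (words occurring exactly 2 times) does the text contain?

Frequencies: eat:2, moon:2, me:2, is:2, to:1, speak:1, boat:1, write:1, give:1, hate:1, open:1, morning:1, answer:1, after:1, will:1, quiet:1, find:1, iron:1, he:1, build:1, … (4 more, each freq 1)
Words with frequency 2: eat, is, me, moon

4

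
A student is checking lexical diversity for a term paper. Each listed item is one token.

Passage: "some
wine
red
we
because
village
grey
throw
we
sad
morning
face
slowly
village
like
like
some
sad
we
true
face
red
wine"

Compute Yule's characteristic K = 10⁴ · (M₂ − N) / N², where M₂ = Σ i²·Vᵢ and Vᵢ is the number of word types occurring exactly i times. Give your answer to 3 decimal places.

Frequencies: we:3, some:2, wine:2, red:2, village:2, sad:2, face:2, like:2, because:1, grey:1, throw:1, morning:1, slowly:1, true:1
N = 23. Frequency spectrum: V_1=6, V_2=7, V_3=1
M₂ = 1²·6 + 2²·7 + 3²·1 = 43
K = 10000 × (43 − 23) / 23² = 378.072

378.072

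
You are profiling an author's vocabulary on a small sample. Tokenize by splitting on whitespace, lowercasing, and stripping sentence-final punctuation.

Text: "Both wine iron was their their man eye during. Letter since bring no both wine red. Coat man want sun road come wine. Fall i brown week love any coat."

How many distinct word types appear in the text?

Distinct types: {any, both, bring, brown, coat, come, during, eye, fall, i, iron, letter, love, man, no, red, road, since, sun, their, want, was, week, wine}
V = 24

24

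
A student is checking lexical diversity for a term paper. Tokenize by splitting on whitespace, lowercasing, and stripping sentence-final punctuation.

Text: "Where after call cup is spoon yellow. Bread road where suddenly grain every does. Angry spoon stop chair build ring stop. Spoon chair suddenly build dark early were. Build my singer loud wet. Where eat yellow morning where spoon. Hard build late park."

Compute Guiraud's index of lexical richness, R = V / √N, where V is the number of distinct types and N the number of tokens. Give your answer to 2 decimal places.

4.57

N = 43, V = 30.
√N = 6.557439
R = 30 / 6.557439 = 4.57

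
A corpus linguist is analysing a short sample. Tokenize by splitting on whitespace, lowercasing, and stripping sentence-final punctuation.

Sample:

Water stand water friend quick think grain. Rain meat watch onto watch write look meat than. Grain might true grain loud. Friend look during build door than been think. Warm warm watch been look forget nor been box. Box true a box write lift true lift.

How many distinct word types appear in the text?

26

Distinct types: {a, been, box, build, door, during, forget, friend, grain, lift, look, loud, meat, might, nor, onto, quick, rain, stand, than, think, true, warm, watch, water, write}
V = 26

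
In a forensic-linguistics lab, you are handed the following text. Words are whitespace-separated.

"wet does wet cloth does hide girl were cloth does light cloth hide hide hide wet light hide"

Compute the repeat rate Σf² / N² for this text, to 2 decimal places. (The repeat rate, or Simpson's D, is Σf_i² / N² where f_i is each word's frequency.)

0.18

Frequencies: hide:5, wet:3, does:3, cloth:3, light:2, girl:1, were:1
Σf² = 58; N² = 324
Repeat rate = 58 / 324 = 0.18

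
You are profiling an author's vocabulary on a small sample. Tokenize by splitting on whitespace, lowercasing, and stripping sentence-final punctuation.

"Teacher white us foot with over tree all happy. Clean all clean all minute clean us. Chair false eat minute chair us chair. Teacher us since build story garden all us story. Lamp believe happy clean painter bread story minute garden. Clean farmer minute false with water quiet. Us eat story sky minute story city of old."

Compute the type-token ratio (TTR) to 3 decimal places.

0.509

N = 57 tokens, V = 29 types.
TTR = V / N = 29 / 57 = 0.509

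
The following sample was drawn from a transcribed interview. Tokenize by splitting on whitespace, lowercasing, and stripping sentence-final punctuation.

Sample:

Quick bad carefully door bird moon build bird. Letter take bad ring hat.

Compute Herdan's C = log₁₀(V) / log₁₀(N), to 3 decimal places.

0.935

N = 13, V = 11.
log₁₀(V) = 1.041393, log₁₀(N) = 1.113943
C = 1.041393 / 1.113943 = 0.935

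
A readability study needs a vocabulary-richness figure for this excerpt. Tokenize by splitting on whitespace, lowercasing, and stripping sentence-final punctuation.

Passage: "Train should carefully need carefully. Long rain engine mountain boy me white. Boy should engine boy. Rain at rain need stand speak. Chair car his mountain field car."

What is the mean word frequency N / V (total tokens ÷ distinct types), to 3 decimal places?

N = 28 tokens, V = 18 types.
Mean frequency = N / V = 28 / 18 = 1.556

1.556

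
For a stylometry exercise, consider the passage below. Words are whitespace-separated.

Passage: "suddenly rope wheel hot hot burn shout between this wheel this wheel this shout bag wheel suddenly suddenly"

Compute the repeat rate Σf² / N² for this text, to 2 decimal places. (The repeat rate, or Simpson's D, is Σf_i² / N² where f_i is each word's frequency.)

0.14

Frequencies: wheel:4, suddenly:3, this:3, hot:2, shout:2, rope:1, burn:1, between:1, bag:1
Σf² = 46; N² = 324
Repeat rate = 46 / 324 = 0.14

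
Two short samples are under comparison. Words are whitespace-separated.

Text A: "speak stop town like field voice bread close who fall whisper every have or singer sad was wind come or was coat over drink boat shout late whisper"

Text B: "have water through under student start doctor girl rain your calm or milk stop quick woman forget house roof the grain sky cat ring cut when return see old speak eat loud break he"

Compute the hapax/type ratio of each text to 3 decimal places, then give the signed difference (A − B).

-0.120

A: hapax=22, V=25, ratio=0.880
B: hapax=34, V=34, ratio=1.000
Difference = 0.880 − 1.000 = -0.120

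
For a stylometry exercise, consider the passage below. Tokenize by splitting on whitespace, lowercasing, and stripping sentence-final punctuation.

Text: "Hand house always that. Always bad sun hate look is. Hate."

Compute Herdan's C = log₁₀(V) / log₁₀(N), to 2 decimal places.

0.92

N = 11, V = 9.
log₁₀(V) = 0.954243, log₁₀(N) = 1.041393
C = 0.954243 / 1.041393 = 0.92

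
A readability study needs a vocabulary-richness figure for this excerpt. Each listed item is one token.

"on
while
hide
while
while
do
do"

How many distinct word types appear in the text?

4

Distinct types: {do, hide, on, while}
V = 4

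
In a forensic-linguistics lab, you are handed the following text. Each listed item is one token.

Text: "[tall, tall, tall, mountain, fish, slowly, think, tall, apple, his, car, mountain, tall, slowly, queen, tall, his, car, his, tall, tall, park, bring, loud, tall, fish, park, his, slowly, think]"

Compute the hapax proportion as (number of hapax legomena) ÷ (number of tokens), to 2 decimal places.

0.13

Frequencies: tall:9, his:4, slowly:3, mountain:2, fish:2, think:2, car:2, park:2, apple:1, queen:1, bring:1, loud:1
Hapax count = 4; token count = 30.
Ratio = 4 / 30 = 0.13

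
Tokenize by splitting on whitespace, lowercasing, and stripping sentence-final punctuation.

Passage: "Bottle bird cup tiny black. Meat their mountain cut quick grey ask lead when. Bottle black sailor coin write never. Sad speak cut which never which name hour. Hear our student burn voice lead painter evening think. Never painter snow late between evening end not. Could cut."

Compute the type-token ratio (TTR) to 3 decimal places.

0.787

N = 47 tokens, V = 37 types.
TTR = V / N = 37 / 47 = 0.787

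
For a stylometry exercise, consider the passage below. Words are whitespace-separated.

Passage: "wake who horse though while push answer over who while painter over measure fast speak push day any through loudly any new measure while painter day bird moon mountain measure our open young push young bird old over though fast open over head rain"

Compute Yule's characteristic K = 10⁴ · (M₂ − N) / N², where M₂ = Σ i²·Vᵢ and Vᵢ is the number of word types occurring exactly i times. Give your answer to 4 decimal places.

247.9339

Frequencies: over:4, while:3, push:3, measure:3, who:2, though:2, painter:2, fast:2, day:2, any:2, bird:2, open:2, young:2, wake:1, horse:1, answer:1, speak:1, through:1, loudly:1, new:1, … (6 more, each freq 1)
N = 44. Frequency spectrum: V_1=13, V_2=9, V_3=3, V_4=1
M₂ = 1²·13 + 2²·9 + 3²·3 + 4²·1 = 92
K = 10000 × (92 − 44) / 44² = 247.9339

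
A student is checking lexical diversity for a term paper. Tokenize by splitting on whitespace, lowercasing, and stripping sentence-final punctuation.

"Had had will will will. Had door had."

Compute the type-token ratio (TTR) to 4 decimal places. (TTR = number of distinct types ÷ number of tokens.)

0.3750

N = 8 tokens, V = 3 types.
TTR = V / N = 3 / 8 = 0.3750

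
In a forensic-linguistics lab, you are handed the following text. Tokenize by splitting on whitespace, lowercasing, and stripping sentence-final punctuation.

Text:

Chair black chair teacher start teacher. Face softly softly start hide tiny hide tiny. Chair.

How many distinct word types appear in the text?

8

Distinct types: {black, chair, face, hide, softly, start, teacher, tiny}
V = 8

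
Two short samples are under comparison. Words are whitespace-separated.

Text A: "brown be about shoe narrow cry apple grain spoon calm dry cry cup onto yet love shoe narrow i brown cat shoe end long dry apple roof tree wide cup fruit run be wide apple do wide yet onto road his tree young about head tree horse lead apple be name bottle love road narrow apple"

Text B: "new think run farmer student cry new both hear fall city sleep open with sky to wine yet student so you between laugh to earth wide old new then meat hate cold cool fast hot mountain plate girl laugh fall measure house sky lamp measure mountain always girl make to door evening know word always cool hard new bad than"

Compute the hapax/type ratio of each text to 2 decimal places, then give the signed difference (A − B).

A: hapax=18, V=33, ratio=0.55
B: hapax=35, V=46, ratio=0.76
Difference = 0.55 − 0.76 = -0.21

-0.21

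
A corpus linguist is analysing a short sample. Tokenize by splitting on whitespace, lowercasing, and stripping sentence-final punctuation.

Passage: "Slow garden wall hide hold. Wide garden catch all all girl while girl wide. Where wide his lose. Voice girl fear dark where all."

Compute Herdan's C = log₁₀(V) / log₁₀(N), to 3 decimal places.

N = 24, V = 16.
log₁₀(V) = 1.204120, log₁₀(N) = 1.380211
C = 1.204120 / 1.380211 = 0.872

0.872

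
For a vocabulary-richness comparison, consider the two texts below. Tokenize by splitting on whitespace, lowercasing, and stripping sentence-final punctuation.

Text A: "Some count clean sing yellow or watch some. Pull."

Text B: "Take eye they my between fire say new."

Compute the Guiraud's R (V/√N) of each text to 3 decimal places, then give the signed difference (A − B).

A: V=8, N=9, R=2.667
B: V=8, N=8, R=2.828
Difference = 2.667 − 2.828 = -0.161

-0.161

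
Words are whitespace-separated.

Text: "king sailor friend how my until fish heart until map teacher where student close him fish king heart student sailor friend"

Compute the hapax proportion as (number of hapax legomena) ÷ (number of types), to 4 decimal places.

Frequencies: king:2, sailor:2, friend:2, until:2, fish:2, heart:2, student:2, how:1, my:1, map:1, teacher:1, where:1, close:1, him:1
Hapax count = 7; type count = 14.
Ratio = 7 / 14 = 0.5000

0.5000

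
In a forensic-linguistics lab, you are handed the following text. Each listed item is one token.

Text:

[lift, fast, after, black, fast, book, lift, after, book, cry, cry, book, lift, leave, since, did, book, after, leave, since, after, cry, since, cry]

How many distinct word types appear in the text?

9

Distinct types: {after, black, book, cry, did, fast, leave, lift, since}
V = 9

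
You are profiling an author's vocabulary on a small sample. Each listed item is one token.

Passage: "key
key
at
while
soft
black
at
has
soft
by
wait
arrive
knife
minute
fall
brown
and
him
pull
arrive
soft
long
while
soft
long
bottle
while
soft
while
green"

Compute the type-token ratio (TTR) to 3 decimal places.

N = 30 tokens, V = 19 types.
TTR = V / N = 19 / 30 = 0.633

0.633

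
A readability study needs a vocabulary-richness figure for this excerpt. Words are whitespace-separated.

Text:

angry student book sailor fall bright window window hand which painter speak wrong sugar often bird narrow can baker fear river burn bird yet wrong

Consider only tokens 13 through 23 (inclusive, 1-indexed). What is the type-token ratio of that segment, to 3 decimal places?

0.909

Segment tokens 13–23: wrong, sugar, often, bird, narrow, can, baker, fear, river, burn, bird
Segment N = 11, segment V = 10.
TTR = 10 / 11 = 0.909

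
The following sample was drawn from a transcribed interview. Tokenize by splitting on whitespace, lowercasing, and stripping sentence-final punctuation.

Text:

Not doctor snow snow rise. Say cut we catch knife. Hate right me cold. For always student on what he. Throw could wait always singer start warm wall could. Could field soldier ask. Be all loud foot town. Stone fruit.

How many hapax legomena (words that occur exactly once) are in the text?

33

Frequencies: could:3, snow:2, always:2, not:1, doctor:1, rise:1, say:1, cut:1, we:1, catch:1, knife:1, hate:1, right:1, me:1, cold:1, for:1, student:1, on:1, what:1, he:1, … (16 more, each freq 1)
Hapax (freq=1): all, ask, be, catch, cold, cut, doctor, field, foot, for, fruit, hate, he, knife, loud, me, not, on, right, rise, say, singer, soldier, start, stone, student, throw, town, wait, wall, warm, we, what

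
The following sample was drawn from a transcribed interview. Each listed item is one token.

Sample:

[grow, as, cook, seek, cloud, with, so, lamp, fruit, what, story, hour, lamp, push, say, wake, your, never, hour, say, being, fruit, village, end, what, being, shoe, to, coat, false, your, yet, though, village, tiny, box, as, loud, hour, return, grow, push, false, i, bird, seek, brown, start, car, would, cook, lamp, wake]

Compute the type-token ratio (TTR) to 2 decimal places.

N = 53 tokens, V = 36 types.
TTR = V / N = 36 / 53 = 0.68

0.68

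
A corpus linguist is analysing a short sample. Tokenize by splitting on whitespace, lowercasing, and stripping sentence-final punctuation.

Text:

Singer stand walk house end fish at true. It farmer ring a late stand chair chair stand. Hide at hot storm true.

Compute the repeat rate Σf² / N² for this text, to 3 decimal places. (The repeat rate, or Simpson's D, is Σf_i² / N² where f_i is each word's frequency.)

0.070

Frequencies: stand:3, at:2, true:2, chair:2, singer:1, walk:1, house:1, end:1, fish:1, it:1, farmer:1, ring:1, a:1, late:1, hide:1, hot:1, storm:1
Σf² = 34; N² = 484
Repeat rate = 34 / 484 = 0.070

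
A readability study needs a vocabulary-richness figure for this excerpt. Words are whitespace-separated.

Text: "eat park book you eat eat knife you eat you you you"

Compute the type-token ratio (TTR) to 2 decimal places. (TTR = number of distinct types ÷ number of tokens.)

0.42

N = 12 tokens, V = 5 types.
TTR = V / N = 5 / 12 = 0.42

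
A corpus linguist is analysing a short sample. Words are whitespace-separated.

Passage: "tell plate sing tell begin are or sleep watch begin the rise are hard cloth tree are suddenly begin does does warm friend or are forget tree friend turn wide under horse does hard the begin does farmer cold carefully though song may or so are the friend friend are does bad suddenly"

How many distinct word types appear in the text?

30

Distinct types: {are, bad, begin, carefully, cloth, cold, does, farmer, forget, friend, hard, horse, may, or, plate, rise, sing, sleep, so, song, suddenly, tell, the, though, tree, turn, under, warm, watch, wide}
V = 30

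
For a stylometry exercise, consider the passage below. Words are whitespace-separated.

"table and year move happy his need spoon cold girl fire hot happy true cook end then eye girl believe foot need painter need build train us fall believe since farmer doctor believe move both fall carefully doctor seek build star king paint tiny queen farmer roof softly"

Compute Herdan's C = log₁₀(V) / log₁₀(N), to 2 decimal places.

0.93

N = 48, V = 37.
log₁₀(V) = 1.568202, log₁₀(N) = 1.681241
C = 1.568202 / 1.681241 = 0.93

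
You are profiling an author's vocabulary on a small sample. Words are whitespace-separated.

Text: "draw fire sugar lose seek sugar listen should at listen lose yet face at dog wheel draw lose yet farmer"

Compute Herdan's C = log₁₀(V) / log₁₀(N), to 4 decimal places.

N = 20, V = 13.
log₁₀(V) = 1.113943, log₁₀(N) = 1.301030
C = 1.113943 / 1.301030 = 0.8562

0.8562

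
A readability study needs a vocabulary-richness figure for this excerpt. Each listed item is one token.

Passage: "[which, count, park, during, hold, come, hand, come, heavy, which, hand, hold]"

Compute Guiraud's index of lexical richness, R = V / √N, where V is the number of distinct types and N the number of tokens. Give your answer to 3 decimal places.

N = 12, V = 8.
√N = 3.464102
R = 8 / 3.464102 = 2.309

2.309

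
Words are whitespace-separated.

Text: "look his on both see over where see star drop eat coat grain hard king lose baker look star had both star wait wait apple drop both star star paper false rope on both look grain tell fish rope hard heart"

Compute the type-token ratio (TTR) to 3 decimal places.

N = 41 tokens, V = 25 types.
TTR = V / N = 25 / 41 = 0.610

0.610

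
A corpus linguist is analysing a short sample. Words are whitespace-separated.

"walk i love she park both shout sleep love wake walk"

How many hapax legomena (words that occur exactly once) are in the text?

Frequencies: walk:2, love:2, i:1, she:1, park:1, both:1, shout:1, sleep:1, wake:1
Hapax (freq=1): both, i, park, she, shout, sleep, wake

7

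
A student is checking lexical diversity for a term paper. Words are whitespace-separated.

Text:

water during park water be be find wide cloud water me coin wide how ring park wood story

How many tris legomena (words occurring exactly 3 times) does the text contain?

Frequencies: water:3, park:2, be:2, wide:2, during:1, find:1, cloud:1, me:1, coin:1, how:1, ring:1, wood:1, story:1
Words with frequency 3: water

1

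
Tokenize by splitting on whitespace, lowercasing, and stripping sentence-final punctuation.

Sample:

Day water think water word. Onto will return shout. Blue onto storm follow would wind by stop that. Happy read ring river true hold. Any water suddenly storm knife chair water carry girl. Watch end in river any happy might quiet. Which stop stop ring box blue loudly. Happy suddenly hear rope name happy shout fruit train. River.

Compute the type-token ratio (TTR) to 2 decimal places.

0.71

N = 58 tokens, V = 41 types.
TTR = V / N = 41 / 58 = 0.71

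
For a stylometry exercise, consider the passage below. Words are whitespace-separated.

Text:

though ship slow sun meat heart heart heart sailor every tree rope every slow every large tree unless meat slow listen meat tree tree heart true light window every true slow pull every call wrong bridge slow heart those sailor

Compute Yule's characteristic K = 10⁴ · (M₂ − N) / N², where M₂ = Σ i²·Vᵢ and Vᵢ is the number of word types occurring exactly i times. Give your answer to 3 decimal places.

512.500

Frequencies: slow:5, heart:5, every:5, tree:4, meat:3, sailor:2, true:2, though:1, ship:1, sun:1, rope:1, large:1, unless:1, listen:1, light:1, window:1, pull:1, call:1, wrong:1, bridge:1, … (1 more, each freq 1)
N = 40. Frequency spectrum: V_1=14, V_2=2, V_3=1, V_4=1, V_5=3
M₂ = 1²·14 + 2²·2 + 3²·1 + 4²·1 + 5²·3 = 122
K = 10000 × (122 − 40) / 40² = 512.500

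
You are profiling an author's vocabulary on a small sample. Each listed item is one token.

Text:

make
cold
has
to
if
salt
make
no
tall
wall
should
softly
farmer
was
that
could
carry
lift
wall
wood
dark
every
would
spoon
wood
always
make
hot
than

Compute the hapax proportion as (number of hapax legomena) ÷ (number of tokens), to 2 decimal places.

Frequencies: make:3, wall:2, wood:2, cold:1, has:1, to:1, if:1, salt:1, no:1, tall:1, should:1, softly:1, farmer:1, was:1, that:1, could:1, carry:1, lift:1, dark:1, every:1, … (5 more, each freq 1)
Hapax count = 22; token count = 29.
Ratio = 22 / 29 = 0.76

0.76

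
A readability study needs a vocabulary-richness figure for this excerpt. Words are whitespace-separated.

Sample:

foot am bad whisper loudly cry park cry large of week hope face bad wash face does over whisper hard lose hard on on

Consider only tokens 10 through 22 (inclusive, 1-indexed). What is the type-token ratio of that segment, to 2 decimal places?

0.85

Segment tokens 10–22: of, week, hope, face, bad, wash, face, does, over, whisper, hard, lose, hard
Segment N = 13, segment V = 11.
TTR = 11 / 13 = 0.85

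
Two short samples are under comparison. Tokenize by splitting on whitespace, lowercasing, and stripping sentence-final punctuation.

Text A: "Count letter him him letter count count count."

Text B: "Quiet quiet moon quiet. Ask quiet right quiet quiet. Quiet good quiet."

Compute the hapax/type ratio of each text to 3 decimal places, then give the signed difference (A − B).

A: hapax=0, V=3, ratio=0.000
B: hapax=4, V=5, ratio=0.800
Difference = 0.000 − 0.800 = -0.800

-0.800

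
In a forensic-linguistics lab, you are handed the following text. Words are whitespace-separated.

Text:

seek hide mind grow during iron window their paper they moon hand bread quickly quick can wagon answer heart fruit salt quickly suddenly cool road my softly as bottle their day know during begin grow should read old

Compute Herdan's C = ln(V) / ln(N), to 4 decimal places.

N = 38, V = 34.
ln(V) = 3.526361, ln(N) = 3.637586
C = 3.526361 / 3.637586 = 0.9694

0.9694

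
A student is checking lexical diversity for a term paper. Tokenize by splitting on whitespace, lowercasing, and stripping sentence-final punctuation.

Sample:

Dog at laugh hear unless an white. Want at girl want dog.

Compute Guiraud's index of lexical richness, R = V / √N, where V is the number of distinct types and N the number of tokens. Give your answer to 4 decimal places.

N = 12, V = 9.
√N = 3.464102
R = 9 / 3.464102 = 2.5981

2.5981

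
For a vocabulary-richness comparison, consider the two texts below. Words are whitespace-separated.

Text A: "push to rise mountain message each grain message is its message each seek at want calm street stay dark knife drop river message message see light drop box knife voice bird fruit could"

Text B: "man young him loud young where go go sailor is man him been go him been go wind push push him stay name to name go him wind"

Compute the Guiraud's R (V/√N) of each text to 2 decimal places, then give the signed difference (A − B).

1.88

A: V=26, N=33, R=4.53
B: V=14, N=28, R=2.65
Difference = 4.53 − 2.65 = 1.88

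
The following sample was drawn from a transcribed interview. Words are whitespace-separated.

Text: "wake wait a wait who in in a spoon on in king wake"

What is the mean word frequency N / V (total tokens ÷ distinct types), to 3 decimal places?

1.625

N = 13 tokens, V = 8 types.
Mean frequency = N / V = 13 / 8 = 1.625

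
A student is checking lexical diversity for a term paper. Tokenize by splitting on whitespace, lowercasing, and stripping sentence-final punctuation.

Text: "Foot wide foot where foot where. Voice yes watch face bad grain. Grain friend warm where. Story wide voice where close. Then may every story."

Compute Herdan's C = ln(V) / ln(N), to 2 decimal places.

N = 25, V = 16.
ln(V) = 2.772589, ln(N) = 3.218876
C = 2.772589 / 3.218876 = 0.86

0.86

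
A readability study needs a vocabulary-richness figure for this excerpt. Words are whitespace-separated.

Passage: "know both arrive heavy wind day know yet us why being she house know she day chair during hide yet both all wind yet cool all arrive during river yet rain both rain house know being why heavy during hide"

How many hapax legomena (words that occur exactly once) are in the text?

4

Frequencies: know:4, yet:4, both:3, during:3, arrive:2, heavy:2, wind:2, day:2, why:2, being:2, she:2, house:2, hide:2, all:2, rain:2, us:1, chair:1, cool:1, river:1
Hapax (freq=1): chair, cool, river, us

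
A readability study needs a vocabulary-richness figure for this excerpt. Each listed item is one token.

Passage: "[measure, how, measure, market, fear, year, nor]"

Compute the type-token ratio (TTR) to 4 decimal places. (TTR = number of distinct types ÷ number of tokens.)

N = 7 tokens, V = 6 types.
TTR = V / N = 6 / 7 = 0.8571

0.8571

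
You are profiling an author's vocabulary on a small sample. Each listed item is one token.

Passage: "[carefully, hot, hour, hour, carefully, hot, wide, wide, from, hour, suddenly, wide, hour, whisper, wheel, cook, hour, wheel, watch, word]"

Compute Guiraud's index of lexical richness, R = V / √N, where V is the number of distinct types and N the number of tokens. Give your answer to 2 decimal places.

2.46

N = 20, V = 11.
√N = 4.472136
R = 11 / 4.472136 = 2.46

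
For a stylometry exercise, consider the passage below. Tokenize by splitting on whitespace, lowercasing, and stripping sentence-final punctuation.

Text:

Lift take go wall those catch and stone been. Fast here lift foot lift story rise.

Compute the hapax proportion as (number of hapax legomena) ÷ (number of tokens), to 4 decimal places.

Frequencies: lift:3, take:1, go:1, wall:1, those:1, catch:1, and:1, stone:1, been:1, fast:1, here:1, foot:1, story:1, rise:1
Hapax count = 13; token count = 16.
Ratio = 13 / 16 = 0.8125

0.8125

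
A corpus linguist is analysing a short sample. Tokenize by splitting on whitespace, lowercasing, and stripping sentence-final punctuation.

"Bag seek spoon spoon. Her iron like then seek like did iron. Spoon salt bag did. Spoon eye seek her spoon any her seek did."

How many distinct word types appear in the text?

11

Distinct types: {any, bag, did, eye, her, iron, like, salt, seek, spoon, then}
V = 11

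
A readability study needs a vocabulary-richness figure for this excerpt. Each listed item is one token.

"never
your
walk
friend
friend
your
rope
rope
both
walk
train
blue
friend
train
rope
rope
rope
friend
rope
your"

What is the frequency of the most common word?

6

Frequencies: rope:6, friend:4, your:3, walk:2, train:2, never:1, both:1, blue:1
Most common: 'rope' with frequency 6.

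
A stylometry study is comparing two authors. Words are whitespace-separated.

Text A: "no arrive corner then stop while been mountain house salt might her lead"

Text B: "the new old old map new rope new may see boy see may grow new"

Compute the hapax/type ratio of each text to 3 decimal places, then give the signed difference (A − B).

A: hapax=13, V=13, ratio=1.000
B: hapax=5, V=9, ratio=0.556
Difference = 1.000 − 0.556 = 0.444

0.444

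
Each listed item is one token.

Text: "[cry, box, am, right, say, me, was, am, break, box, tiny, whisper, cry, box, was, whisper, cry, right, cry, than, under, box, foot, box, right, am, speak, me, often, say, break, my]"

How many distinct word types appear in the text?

16

Distinct types: {am, box, break, cry, foot, me, my, often, right, say, speak, than, tiny, under, was, whisper}
V = 16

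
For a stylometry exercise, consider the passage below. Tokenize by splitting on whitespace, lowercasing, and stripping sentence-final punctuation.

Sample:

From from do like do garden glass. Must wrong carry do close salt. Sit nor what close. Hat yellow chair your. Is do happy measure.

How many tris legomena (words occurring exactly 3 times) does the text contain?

Frequencies: do:4, from:2, close:2, like:1, garden:1, glass:1, must:1, wrong:1, carry:1, salt:1, sit:1, nor:1, what:1, hat:1, yellow:1, chair:1, your:1, is:1, happy:1, measure:1
Words with frequency 3: (none)

0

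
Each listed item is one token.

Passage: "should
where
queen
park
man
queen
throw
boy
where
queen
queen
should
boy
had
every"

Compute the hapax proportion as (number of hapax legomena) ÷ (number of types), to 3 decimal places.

Frequencies: queen:4, should:2, where:2, boy:2, park:1, man:1, throw:1, had:1, every:1
Hapax count = 5; type count = 9.
Ratio = 5 / 9 = 0.556

0.556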